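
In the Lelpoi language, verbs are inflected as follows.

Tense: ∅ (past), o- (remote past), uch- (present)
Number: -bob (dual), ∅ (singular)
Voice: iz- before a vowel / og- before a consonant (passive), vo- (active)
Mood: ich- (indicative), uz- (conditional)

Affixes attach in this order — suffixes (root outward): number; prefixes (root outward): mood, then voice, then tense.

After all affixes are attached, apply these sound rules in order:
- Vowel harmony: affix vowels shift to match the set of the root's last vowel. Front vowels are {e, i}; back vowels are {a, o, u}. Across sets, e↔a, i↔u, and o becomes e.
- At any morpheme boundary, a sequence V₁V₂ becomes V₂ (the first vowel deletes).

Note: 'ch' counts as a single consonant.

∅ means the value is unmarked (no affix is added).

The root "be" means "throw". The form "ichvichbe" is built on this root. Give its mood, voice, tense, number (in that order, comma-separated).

Segment: uch-vo-ich-be.
mood: ich- → indicative.
voice: vo- → active.
tense: uch- → present.
number: ∅ → singular.

indicative, active, present, singular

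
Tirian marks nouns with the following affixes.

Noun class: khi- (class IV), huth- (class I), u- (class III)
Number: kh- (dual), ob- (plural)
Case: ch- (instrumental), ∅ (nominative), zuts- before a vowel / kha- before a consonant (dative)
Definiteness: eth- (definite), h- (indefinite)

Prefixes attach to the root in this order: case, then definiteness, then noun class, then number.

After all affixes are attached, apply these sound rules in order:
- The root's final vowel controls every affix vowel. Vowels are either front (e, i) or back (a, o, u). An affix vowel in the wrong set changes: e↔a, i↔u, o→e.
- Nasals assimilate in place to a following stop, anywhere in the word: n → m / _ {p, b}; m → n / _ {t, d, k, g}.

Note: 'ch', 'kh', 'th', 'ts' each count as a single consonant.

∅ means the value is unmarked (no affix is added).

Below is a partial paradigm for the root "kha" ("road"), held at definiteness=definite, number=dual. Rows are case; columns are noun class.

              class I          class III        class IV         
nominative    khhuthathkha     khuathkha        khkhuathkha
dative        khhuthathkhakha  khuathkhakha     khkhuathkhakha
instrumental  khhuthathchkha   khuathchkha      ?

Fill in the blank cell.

Attach case instrumental ch- → chkha.
Attach definiteness definite eth- → ethchkha.
Attach noun class class IV khi- → khiethchkha.
Attach number dual kh- → khkhiethchkha.
Apply vowel harmony: khkhiethchkha → khkhuathchkha.
Nasal assimilation: no change.

khkhuathchkha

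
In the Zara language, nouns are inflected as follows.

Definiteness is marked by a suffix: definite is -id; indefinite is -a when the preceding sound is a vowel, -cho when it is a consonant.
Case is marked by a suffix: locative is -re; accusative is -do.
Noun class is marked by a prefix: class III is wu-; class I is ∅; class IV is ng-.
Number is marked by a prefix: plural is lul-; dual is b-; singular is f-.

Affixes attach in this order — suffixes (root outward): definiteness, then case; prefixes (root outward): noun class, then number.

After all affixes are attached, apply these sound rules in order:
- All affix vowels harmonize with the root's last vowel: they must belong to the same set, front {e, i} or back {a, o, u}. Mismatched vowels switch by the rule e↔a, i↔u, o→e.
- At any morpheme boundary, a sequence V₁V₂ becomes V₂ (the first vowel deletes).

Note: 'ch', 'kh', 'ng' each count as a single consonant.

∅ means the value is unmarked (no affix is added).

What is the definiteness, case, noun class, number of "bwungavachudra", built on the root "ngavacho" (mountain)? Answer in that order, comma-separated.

Segment: b-wu-ngavacho-id-re.
definiteness: -id → definite.
case: -re → locative.
noun class: wu- → class III.
number: b- → dual.

definite, locative, class III, dual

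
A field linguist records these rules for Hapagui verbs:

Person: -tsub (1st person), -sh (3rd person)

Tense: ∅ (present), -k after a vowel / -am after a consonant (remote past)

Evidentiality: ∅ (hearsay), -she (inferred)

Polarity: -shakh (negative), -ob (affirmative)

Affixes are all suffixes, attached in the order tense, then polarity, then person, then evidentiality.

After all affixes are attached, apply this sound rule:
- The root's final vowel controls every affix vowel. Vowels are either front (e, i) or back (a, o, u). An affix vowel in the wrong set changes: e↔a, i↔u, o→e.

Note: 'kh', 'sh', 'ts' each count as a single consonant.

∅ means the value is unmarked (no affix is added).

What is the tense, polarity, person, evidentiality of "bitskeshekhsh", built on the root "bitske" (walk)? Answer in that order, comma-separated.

Segment: bitske-shakh-sh.
tense: ∅ → present.
polarity: -shakh → negative.
person: -sh → 3rd person.
evidentiality: ∅ → hearsay.

present, negative, 3rd person, hearsay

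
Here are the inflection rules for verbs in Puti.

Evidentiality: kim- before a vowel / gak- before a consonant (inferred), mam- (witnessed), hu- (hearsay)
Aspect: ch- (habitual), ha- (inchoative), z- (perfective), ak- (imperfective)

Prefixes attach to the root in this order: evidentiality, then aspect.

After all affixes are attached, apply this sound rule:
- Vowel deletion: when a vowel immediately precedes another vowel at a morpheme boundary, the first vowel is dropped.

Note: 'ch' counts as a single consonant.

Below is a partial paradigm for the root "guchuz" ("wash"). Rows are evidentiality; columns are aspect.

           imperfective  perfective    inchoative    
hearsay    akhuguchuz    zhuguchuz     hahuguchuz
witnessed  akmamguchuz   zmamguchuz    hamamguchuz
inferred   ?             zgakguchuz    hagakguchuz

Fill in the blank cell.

akgakguchuz

Attach evidentiality inferred gak- (before consonant 'g') → gakguchuz.
Attach aspect imperfective ak- → akgakguchuz.
Vowel deletion: no change.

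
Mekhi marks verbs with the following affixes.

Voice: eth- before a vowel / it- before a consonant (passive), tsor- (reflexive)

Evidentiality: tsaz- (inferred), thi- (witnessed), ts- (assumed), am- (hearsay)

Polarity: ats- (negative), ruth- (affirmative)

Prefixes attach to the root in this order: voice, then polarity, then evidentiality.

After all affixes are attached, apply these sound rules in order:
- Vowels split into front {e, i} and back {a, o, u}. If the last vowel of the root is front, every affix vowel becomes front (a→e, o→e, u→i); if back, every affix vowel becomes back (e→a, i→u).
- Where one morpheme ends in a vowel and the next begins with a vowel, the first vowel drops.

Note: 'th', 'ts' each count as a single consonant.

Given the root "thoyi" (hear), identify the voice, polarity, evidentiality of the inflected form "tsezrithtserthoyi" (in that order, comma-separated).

Segment: tsaz-ruth-tsor-thoyi.
voice: tsor- → reflexive.
polarity: ruth- → affirmative.
evidentiality: tsaz- → inferred.

reflexive, affirmative, inferred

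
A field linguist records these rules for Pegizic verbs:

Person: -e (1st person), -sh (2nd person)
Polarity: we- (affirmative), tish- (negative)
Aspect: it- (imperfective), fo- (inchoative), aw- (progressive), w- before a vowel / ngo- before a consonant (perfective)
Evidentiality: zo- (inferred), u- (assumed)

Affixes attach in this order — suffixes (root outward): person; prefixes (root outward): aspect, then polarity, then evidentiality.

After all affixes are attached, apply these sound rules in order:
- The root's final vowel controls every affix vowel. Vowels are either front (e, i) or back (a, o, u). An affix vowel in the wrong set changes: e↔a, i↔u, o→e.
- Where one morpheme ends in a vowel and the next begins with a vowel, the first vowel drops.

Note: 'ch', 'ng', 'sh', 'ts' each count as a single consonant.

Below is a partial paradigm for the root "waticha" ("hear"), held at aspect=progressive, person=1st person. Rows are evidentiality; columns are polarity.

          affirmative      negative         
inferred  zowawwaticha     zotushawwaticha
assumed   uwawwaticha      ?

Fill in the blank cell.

utushawwaticha

Attach aspect progressive aw- → awwaticha.
Attach person 1st person -e → awwatichae.
Attach polarity negative tish- → tishawwatichae.
Attach evidentiality assumed u- → utishawwatichae.
Apply vowel harmony: utishawwatichae → utushawwatichaa.
Apply vowel deletion: utushawwatichaa → utushawwaticha.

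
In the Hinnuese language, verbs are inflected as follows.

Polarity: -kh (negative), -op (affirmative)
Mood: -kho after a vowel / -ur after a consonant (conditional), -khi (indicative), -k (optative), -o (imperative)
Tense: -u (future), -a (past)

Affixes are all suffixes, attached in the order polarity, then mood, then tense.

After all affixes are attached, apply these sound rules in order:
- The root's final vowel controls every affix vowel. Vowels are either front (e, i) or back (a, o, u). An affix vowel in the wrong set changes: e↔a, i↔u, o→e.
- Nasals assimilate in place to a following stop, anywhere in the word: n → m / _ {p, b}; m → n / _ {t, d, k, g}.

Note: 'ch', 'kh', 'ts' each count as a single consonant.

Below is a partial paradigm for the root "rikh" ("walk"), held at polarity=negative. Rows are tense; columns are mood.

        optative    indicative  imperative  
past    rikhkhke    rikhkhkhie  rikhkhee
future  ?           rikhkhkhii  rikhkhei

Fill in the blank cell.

rikhkhki

Attach polarity negative -kh → rikhkh.
Attach mood optative -k → rikhkhk.
Attach tense future -u → rikhkhku.
Apply vowel harmony: rikhkhku → rikhkhki.
Nasal assimilation: no change.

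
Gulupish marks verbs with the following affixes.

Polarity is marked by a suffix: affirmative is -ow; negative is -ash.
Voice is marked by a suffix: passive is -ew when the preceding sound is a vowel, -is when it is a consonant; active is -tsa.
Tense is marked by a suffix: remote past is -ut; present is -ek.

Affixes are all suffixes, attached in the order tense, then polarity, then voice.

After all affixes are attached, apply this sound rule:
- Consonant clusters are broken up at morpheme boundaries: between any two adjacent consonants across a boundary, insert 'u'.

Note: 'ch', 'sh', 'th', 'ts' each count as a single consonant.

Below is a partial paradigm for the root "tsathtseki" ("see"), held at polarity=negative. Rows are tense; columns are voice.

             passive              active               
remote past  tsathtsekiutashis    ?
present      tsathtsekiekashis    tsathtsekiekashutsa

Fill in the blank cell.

Attach tense remote past -ut → tsathtsekiut.
Attach polarity negative -ash → tsathtsekiutash.
Attach voice active -tsa → tsathtsekiutashtsa.
Apply epenthesis: tsathtsekiutashtsa → tsathtsekiutashutsa.

tsathtsekiutashutsa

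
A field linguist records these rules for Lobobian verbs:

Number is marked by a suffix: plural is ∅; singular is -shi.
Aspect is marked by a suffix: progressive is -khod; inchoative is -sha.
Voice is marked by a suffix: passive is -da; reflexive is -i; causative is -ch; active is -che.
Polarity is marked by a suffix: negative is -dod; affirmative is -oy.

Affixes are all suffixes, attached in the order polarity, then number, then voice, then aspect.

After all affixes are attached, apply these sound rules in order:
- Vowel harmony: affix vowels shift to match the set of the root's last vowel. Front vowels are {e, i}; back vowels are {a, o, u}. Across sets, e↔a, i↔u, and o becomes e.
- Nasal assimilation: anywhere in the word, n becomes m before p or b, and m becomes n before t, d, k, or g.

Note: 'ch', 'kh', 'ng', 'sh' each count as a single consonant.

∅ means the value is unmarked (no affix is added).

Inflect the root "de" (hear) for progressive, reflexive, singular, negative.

Attach polarity negative -dod → dedod.
Attach number singular -shi → dedodshi.
Attach voice reflexive -i → dedodshii.
Attach aspect progressive -khod → dedodshiikhod.
Apply vowel harmony: dedodshiikhod → dededshiikhed.
Nasal assimilation: no change.

dededshiikhed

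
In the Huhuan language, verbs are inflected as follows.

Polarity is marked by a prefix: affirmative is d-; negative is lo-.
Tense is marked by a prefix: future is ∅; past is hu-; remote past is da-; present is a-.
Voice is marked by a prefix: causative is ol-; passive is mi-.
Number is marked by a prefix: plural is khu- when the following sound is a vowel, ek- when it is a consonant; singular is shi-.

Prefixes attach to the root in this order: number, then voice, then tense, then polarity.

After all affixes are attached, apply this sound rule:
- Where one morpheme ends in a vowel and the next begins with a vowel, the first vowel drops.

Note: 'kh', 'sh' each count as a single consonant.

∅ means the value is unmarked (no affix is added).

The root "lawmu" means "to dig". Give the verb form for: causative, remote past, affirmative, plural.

ddoleklawmu

Attach number plural ek- (before consonant 'l') → eklawmu.
Attach voice causative ol- → oleklawmu.
Attach tense remote past da- → daoleklawmu.
Attach polarity affirmative d- → ddaoleklawmu.
Apply vowel deletion: ddaoleklawmu → ddoleklawmu.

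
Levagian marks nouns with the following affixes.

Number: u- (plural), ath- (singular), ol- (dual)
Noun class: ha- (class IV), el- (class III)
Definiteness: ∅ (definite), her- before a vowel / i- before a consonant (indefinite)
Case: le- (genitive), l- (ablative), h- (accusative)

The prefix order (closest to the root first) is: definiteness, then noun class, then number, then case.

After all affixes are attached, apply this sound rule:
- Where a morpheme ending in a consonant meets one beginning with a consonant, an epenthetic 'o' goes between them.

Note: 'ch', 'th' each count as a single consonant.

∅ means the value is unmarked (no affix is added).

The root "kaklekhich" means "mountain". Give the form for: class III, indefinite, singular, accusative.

Attach definiteness indefinite i- (before consonant 'k') → ikaklekhich.
Attach noun class class III el- → elikaklekhich.
Attach number singular ath- → athelikaklekhich.
Attach case accusative h- → hathelikaklekhich.
Epenthesis: no change.

hathelikaklekhich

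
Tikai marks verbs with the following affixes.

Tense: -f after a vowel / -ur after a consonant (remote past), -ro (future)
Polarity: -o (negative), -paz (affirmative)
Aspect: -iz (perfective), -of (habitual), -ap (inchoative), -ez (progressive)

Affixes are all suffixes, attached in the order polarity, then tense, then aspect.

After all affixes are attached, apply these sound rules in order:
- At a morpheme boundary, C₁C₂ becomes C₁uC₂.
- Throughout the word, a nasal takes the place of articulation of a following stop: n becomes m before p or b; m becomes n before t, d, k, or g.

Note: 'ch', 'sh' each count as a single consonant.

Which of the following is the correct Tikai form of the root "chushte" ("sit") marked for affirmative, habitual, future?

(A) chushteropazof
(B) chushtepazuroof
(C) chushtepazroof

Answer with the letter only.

Attach polarity affirmative -paz → chushtepaz.
Attach tense future -ro → chushtepazro.
Attach aspect habitual -of → chushtepazroof.
Apply epenthesis: chushtepazroof → chushtepazuroof.
Nasal assimilation: no change.
So the correct form is chushtepazuroof, option (B).
(C) chushtepazroof is wrong: it fails to apply the sound rule(s).
(A) chushteropazof is wrong: it has the affixes in the wrong order.

B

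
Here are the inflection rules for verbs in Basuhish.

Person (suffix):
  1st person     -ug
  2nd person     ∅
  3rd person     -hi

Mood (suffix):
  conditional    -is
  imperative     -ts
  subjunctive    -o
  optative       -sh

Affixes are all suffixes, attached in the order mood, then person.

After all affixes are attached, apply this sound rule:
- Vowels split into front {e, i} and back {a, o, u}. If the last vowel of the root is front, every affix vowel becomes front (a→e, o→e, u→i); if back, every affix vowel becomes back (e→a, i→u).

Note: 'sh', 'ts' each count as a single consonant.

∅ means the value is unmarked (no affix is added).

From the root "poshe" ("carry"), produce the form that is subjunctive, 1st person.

posheeig

Attach mood subjunctive -o → posheo.
Attach person 1st person -ug → posheoug.
Apply vowel harmony: posheoug → posheeig.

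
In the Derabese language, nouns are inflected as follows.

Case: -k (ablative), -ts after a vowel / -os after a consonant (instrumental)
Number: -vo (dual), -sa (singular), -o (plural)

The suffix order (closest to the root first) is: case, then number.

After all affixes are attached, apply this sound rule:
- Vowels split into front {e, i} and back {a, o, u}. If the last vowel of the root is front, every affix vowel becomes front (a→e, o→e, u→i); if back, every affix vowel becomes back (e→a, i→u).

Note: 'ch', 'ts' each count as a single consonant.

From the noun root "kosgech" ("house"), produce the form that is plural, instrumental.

kosgechese

Attach case instrumental -os (after consonant 'ch') → kosgechos.
Attach number plural -o → kosgechoso.
Apply vowel harmony: kosgechoso → kosgechese.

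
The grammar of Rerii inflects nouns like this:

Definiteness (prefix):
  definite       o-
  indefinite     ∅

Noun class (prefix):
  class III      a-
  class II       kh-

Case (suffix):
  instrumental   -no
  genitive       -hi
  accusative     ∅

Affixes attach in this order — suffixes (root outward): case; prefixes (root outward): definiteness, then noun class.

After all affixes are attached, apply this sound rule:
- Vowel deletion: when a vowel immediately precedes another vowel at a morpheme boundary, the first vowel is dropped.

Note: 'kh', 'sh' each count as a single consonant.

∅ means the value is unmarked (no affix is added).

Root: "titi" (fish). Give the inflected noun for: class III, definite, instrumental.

otitino

Attach case instrumental -no → titino.
Attach definiteness definite o- → otitino.
Attach noun class class III a- → aotitino.
Apply vowel deletion: aotitino → otitino.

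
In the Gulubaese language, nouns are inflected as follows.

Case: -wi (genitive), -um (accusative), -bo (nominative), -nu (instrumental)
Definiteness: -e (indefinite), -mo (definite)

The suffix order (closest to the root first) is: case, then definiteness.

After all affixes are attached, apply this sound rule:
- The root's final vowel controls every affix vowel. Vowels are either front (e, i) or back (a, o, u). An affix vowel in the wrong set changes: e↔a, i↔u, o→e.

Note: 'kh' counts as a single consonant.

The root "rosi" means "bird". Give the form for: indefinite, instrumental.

Attach case instrumental -nu → rosinu.
Attach definiteness indefinite -e → rosinue.
Apply vowel harmony: rosinue → rosinie.

rosinie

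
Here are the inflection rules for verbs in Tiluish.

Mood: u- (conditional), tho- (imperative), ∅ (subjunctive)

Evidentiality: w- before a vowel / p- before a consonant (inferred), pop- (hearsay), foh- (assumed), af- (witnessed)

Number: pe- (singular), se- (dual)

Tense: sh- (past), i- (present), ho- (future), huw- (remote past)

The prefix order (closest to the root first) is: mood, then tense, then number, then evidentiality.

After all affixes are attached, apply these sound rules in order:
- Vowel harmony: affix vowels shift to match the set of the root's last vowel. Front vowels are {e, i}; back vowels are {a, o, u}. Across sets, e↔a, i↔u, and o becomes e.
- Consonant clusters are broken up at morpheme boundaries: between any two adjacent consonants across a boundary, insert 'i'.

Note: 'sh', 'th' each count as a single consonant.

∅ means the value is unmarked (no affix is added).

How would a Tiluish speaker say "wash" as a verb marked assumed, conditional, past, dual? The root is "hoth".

fohisashuhoth

Attach mood conditional u- → uhoth.
Attach tense past sh- → shuhoth.
Attach number dual se- → seshuhoth.
Attach evidentiality assumed foh- → fohseshuhoth.
Apply vowel harmony: fohseshuhoth → fohsashuhoth.
Apply epenthesis: fohsashuhoth → fohisashuhoth.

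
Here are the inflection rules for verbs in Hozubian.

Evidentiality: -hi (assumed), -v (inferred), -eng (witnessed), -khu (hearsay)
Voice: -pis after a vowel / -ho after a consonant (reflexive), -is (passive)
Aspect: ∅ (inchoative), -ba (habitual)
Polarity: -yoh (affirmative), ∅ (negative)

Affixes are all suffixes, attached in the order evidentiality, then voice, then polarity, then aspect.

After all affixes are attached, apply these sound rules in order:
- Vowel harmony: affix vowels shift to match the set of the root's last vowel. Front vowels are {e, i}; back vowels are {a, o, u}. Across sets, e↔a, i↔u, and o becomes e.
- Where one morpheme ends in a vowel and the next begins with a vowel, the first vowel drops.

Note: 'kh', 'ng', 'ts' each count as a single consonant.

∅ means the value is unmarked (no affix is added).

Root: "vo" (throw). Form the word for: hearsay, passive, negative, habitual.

vokhusba

Attach evidentiality hearsay -khu → vokhu.
Attach voice passive -is → vokhuis.
polarity = negative: zero marking, form stays vokhuis.
Attach aspect habitual -ba → vokhuisba.
Apply vowel harmony: vokhuisba → vokhuusba.
Apply vowel deletion: vokhuusba → vokhusba.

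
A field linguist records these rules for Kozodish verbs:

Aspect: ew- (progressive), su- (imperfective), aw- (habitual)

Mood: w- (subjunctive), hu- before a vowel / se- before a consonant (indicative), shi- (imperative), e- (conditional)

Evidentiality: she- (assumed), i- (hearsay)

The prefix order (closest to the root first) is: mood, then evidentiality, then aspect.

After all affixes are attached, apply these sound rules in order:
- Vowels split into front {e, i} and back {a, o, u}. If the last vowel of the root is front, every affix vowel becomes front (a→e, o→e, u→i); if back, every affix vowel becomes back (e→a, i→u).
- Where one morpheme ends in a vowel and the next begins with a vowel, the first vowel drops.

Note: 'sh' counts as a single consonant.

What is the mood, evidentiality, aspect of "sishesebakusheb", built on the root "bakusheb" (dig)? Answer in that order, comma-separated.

Segment: su-she-se-bakusheb.
mood: hu/se- → indicative.
evidentiality: she- → assumed.
aspect: su- → imperfective.

indicative, assumed, imperfective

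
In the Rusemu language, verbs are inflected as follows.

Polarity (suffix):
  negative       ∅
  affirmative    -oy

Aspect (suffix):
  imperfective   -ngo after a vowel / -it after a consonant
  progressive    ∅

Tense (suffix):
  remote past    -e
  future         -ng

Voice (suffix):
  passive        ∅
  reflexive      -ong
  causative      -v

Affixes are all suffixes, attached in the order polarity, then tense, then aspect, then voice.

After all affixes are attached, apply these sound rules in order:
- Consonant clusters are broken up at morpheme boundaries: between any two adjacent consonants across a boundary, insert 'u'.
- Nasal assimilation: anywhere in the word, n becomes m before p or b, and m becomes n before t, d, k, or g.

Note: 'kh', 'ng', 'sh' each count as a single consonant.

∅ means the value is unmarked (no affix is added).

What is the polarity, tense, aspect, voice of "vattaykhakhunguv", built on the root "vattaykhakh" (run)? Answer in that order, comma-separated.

negative, future, progressive, causative

Segment: vattaykhakh-ng-v.
polarity: ∅ → negative.
tense: -ng → future.
aspect: ∅ → progressive.
voice: -v → causative.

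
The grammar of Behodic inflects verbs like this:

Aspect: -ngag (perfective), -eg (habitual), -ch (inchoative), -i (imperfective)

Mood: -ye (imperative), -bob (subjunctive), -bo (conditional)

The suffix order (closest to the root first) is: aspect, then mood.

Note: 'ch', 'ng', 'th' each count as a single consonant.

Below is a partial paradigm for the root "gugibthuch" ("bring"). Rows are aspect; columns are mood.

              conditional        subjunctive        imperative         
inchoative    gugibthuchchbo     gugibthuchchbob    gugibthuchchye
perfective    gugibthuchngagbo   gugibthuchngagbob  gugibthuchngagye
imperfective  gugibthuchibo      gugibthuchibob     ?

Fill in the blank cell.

Attach aspect imperfective -i → gugibthuchi.
Attach mood imperative -ye → gugibthuchiye.

gugibthuchiye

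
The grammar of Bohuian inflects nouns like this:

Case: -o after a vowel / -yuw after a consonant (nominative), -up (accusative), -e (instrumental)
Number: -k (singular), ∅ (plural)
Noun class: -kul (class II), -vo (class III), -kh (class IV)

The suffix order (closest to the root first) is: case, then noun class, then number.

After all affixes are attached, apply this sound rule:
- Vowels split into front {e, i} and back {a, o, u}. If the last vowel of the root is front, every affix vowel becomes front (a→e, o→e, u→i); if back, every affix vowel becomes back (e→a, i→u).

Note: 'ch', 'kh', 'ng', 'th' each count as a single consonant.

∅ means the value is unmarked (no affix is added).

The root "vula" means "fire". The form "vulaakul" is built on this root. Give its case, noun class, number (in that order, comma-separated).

instrumental, class II, plural

Segment: vula-e-kul.
case: -e → instrumental.
noun class: -kul → class II.
number: ∅ → plural.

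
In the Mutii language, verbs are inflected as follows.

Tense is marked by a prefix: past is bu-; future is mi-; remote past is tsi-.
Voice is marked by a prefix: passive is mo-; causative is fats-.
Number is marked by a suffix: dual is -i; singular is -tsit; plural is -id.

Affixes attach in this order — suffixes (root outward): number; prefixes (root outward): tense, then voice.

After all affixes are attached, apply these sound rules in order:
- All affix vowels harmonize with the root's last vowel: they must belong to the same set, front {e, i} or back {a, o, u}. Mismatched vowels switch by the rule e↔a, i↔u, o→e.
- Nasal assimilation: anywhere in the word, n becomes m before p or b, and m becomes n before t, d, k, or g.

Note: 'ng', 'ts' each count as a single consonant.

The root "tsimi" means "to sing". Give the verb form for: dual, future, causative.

fetsmitsimii

Attach tense future mi- → mitsimi.
Attach voice causative fats- → fatsmitsimi.
Attach number dual -i → fatsmitsimii.
Apply vowel harmony: fatsmitsimii → fetsmitsimii.
Nasal assimilation: no change.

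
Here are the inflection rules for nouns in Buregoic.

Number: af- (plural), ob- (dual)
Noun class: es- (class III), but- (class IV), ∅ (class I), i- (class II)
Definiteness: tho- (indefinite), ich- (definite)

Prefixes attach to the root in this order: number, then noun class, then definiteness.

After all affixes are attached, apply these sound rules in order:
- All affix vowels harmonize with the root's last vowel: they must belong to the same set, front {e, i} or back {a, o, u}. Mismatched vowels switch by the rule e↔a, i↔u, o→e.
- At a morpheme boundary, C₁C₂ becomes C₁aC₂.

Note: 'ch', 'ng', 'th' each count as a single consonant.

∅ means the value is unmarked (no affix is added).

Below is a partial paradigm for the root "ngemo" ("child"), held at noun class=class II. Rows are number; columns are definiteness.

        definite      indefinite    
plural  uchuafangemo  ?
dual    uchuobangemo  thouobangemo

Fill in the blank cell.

thouafangemo

Attach number plural af- → afngemo.
Attach noun class class II i- → iafngemo.
Attach definiteness indefinite tho- → thoiafngemo.
Apply vowel harmony: thoiafngemo → thouafngemo.
Apply epenthesis: thouafngemo → thouafangemo.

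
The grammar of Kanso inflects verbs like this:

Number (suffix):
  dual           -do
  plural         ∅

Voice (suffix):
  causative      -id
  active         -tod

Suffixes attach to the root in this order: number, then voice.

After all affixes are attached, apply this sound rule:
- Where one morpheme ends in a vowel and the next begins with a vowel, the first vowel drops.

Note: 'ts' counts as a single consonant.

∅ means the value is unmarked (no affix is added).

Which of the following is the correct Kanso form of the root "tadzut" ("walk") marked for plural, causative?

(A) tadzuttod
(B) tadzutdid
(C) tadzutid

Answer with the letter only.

number = plural: zero marking, form stays tadzut.
Attach voice causative -id → tadzutid.
Vowel deletion: no change.
So the correct form is tadzutid, option (C).
(A) tadzuttod is wrong: it uses active instead of causative for voice.
(B) tadzutdid is wrong: it uses dual instead of plural for number.

C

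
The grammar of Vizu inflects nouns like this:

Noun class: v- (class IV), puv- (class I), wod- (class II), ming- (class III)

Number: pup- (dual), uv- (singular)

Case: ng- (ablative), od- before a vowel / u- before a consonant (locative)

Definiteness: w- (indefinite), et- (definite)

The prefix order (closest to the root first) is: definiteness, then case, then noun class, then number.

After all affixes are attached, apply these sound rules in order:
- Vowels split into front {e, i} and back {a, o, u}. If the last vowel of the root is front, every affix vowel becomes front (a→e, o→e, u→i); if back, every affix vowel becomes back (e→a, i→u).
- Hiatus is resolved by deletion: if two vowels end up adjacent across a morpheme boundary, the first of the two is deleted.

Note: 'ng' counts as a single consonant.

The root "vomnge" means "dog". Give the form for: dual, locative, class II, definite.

Attach definiteness definite et- → etvomnge.
Attach case locative od- (before vowel 'e') → odetvomnge.
Attach noun class class II wod- → wododetvomnge.
Attach number dual pup- → pupwododetvomnge.
Apply vowel harmony: pupwododetvomnge → pipwededetvomnge.
Vowel deletion: no change.

pipwededetvomnge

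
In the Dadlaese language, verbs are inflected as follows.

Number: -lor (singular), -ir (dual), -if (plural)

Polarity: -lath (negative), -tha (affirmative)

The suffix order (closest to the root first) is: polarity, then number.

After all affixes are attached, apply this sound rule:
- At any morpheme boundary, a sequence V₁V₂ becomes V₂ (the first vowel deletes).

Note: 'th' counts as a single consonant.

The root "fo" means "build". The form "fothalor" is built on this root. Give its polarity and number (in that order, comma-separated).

Segment: fo-tha-lor.
polarity: -tha → affirmative.
number: -lor → singular.

affirmative, singular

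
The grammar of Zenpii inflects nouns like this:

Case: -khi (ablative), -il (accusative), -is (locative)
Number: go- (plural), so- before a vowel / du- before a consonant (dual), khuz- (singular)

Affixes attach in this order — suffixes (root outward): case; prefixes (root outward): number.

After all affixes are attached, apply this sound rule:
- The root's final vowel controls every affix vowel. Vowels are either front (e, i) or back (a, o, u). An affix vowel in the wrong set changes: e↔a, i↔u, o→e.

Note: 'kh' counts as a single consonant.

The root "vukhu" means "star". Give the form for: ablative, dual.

duvukhukhu

Attach case ablative -khi → vukhukhi.
Attach number dual du- (before consonant 'v') → duvukhukhi.
Apply vowel harmony: duvukhukhi → duvukhukhu.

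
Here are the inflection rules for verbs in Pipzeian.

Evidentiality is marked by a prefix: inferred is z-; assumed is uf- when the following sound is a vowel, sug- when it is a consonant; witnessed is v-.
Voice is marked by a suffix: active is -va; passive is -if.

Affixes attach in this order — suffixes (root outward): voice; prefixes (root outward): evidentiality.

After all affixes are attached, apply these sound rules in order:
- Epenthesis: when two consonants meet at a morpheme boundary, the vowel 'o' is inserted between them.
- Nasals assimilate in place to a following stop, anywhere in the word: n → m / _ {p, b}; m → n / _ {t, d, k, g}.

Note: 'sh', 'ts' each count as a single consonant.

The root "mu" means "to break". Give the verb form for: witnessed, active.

vomuva

Attach evidentiality witnessed v- → vmu.
Attach voice active -va → vmuva.
Apply epenthesis: vmuva → vomuva.
Nasal assimilation: no change.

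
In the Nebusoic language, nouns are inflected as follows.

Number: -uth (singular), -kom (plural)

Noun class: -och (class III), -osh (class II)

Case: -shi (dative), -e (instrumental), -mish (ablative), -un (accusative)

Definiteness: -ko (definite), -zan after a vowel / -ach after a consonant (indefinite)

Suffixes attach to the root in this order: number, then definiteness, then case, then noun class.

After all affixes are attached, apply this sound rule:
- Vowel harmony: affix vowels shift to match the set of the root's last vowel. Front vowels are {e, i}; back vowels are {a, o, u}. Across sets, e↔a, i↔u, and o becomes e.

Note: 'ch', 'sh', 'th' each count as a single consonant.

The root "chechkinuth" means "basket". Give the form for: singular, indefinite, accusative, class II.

Attach number singular -uth → chechkinuthuth.
Attach definiteness indefinite -ach (after consonant 'th') → chechkinuthuthach.
Attach case accusative -un → chechkinuthuthachun.
Attach noun class class II -osh → chechkinuthuthachunosh.
Vowel harmony: no change.

chechkinuthuthachunosh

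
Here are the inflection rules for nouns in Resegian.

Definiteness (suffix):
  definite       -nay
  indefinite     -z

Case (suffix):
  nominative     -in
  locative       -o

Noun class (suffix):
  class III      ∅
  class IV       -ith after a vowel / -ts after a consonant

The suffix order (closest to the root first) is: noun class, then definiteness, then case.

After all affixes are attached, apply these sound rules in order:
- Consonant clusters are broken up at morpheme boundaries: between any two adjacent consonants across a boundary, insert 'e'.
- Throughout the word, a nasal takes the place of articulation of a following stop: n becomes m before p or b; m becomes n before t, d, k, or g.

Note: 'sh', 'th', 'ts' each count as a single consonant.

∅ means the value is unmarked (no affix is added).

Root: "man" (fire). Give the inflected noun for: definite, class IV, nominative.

manetsenayin

Attach noun class class IV -ts (after consonant 'n') → mants.
Attach definiteness definite -nay → mantsnay.
Attach case nominative -in → mantsnayin.
Apply epenthesis: mantsnayin → manetsenayin.
Nasal assimilation: no change.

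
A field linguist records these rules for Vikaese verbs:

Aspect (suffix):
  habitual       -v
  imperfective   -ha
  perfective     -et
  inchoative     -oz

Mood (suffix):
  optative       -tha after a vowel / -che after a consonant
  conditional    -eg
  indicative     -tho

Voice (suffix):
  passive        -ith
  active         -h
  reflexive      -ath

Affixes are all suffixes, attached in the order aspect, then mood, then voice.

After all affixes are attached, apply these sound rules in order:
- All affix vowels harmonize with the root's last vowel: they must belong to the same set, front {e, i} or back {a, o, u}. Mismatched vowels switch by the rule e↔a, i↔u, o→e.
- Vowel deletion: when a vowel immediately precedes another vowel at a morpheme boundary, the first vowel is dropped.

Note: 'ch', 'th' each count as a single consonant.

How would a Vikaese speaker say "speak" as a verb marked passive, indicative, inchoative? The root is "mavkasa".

Attach aspect inchoative -oz → mavkasaoz.
Attach mood indicative -tho → mavkasaoztho.
Attach voice passive -ith → mavkasaozthoith.
Apply vowel harmony: mavkasaozthoith → mavkasaozthouth.
Apply vowel deletion: mavkasaozthouth → mavkasozthuth.

mavkasozthuth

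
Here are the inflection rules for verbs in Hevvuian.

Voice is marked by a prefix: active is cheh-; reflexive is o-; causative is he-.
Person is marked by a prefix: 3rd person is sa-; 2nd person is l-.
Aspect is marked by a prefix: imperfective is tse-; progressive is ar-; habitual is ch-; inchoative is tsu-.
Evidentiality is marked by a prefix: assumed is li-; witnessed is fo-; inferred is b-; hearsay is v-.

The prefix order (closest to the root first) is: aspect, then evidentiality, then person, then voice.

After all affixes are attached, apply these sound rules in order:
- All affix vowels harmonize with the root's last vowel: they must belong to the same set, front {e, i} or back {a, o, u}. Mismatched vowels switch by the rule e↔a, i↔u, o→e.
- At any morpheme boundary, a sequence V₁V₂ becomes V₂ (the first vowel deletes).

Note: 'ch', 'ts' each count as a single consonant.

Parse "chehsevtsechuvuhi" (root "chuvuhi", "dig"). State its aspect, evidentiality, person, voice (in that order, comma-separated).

Segment: cheh-sa-v-tse-chuvuhi.
aspect: tse- → imperfective.
evidentiality: v- → hearsay.
person: sa- → 3rd person.
voice: cheh- → active.

imperfective, hearsay, 3rd person, active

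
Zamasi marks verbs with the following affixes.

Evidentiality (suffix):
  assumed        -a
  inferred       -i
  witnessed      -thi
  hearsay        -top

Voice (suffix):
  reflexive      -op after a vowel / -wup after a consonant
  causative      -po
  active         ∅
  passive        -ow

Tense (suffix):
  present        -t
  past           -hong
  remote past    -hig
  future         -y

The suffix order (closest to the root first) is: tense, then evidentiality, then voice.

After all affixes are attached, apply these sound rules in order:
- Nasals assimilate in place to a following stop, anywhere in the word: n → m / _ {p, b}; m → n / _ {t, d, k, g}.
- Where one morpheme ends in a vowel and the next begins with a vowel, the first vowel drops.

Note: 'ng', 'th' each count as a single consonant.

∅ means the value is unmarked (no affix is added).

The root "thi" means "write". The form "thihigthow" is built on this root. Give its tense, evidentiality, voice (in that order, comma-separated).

remote past, witnessed, passive

Segment: thi-hig-thi-ow.
tense: -hig → remote past.
evidentiality: -thi → witnessed.
voice: -ow → passive.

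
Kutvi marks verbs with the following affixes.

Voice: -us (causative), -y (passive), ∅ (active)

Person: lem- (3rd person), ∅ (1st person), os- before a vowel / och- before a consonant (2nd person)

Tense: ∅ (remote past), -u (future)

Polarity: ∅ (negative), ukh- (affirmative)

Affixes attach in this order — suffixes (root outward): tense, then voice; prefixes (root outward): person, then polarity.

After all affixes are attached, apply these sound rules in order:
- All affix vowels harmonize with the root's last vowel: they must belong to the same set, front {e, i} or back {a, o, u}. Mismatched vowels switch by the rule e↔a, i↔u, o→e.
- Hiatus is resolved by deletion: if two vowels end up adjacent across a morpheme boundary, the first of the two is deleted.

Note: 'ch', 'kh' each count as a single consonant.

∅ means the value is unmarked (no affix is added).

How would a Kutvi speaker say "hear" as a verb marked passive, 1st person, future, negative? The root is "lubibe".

lubibiy

Attach tense future -u → lubibeu.
person = 1st person: zero marking, form stays lubibeu.
Attach voice passive -y → lubibeuy.
polarity = negative: zero marking, form stays lubibeuy.
Apply vowel harmony: lubibeuy → lubibeiy.
Apply vowel deletion: lubibeiy → lubibiy.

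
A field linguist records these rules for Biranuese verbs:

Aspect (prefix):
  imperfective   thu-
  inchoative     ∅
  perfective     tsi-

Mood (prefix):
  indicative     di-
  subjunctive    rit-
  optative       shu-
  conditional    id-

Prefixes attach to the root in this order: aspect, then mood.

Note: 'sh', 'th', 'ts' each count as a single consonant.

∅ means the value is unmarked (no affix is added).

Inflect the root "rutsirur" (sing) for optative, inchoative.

aspect = inchoative: zero marking, form stays rutsirur.
Attach mood optative shu- → shurutsirur.

shurutsirur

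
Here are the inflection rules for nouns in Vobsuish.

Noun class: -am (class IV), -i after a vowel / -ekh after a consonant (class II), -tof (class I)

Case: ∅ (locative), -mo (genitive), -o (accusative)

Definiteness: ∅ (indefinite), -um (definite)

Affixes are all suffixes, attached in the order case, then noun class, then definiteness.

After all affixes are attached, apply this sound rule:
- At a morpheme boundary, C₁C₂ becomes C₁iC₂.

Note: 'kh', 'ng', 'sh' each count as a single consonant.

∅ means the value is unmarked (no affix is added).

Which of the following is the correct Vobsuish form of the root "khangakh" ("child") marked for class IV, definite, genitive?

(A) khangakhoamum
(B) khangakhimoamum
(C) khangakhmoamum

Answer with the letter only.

Attach case genitive -mo → khangakhmo.
Attach noun class class IV -am → khangakhmoam.
Attach definiteness definite -um → khangakhmoamum.
Apply epenthesis: khangakhmoamum → khangakhimoamum.
So the correct form is khangakhimoamum, option (B).
(A) khangakhoamum is wrong: it uses accusative instead of genitive for case.
(C) khangakhmoamum is wrong: it fails to apply the sound rule(s).

B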